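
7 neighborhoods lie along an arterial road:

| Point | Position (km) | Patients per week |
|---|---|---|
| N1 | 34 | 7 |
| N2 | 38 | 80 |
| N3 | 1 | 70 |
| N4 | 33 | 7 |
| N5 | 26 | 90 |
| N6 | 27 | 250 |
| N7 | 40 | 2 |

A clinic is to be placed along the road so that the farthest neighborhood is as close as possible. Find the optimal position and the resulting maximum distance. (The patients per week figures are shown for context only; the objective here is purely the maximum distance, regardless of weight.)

location 20.5, max distance 19.5

The 1-center on a line is the midpoint of the two extreme points: leftmost at 1, rightmost at 40.
Optimal location = (1 + 40)/2 = 20.5; maximum distance = (40 − 1)/2 = 19.5.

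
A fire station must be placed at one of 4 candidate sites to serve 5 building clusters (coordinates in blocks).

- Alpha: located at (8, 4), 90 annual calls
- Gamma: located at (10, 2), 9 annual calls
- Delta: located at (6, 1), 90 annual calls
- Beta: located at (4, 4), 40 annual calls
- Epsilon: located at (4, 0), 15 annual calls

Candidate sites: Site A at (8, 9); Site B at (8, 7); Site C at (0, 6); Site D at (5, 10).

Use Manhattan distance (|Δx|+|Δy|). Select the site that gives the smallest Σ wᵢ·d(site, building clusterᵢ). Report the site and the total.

Site B, total 1498 blocks

Total weighted distance at each candidate:
  Site A (8, 9): total = 1986
  Site B (8, 7): total = 1498
  Site C (0, 6): total = 2406
  Site D (5, 10): total = 2272
Minimum is at Site B with total 1498 blocks.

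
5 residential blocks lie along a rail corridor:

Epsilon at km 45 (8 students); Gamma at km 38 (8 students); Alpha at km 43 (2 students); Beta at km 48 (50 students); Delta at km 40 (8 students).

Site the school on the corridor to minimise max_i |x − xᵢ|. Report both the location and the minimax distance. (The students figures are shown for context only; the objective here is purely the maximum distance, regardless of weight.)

The 1-center on a line is the midpoint of the two extreme points: leftmost at 38, rightmost at 48.
Optimal location = (38 + 48)/2 = 43; maximum distance = (48 − 38)/2 = 5.

location 43, max distance 5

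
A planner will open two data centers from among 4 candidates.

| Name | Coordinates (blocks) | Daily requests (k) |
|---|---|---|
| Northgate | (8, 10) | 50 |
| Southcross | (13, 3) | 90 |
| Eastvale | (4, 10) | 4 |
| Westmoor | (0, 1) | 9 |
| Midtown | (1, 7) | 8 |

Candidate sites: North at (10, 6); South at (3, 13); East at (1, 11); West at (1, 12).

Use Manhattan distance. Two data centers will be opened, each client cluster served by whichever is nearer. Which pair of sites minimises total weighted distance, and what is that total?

Evaluate every pair (each demand assigned to the nearer of the two):
  {North, East}: total = 987
  {North, West}: total = 1008
  {North, South}: total = 1055
  {South, East}: total = 2347
  {East, West}: total = 2347
  {South, West}: total = 2364
Best pair: {North, East} with total 987.

{North, East}, total 987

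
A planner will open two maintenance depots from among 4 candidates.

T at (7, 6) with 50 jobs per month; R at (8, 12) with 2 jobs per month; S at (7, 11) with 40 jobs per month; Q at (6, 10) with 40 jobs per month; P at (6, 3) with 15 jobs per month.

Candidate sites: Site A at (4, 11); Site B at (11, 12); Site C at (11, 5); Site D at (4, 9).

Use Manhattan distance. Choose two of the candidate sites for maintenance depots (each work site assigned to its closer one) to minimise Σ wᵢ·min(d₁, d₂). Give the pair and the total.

{Site A, Site C}, total 605

Evaluate every pair (each demand assigned to the nearer of the two):
  {Site A, Site C}: total = 605
  {Site A, Site D}: total = 670
  {Site C, Site D}: total = 689
  {Site B, Site D}: total = 746
  {Site A, Site B}: total = 796
  {Site B, Site C}: total = 841
Best pair: {Site A, Site C} with total 605.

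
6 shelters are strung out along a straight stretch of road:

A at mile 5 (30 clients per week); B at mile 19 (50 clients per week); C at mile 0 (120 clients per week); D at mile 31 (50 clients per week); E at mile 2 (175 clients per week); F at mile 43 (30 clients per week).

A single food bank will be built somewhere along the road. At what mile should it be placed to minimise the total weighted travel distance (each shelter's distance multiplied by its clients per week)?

For a sum of weighted absolute distances on a line, the optimum is the weighted median (not the mean). Total weight W = 455; half-weight = 227.5.
Sort by position and accumulate weight:
  mile 0 (C, w=120) → cum 120
  mile 2 (E, w=175) → cum 295  ≥ 227.5 → median here
  mile 5 (A, w=30) → cum 325
  mile 19 (B, w=50) → cum 375
  mile 31 (D, w=50) → cum 425
  mile 43 (F, w=30) → cum 455
Optimal location: mile 2.

x = 2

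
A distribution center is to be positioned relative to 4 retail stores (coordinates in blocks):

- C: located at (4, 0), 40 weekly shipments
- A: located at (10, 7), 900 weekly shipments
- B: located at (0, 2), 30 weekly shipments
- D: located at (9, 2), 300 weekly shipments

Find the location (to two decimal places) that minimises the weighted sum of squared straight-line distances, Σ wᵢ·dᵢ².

The minimiser of Σwᵢ‖p−pᵢ‖² is the weighted centroid p* = (Σwᵢpᵢ)/(Σwᵢ).
Σwᵢ = 1270.
Σwᵢxᵢ = 40·4 + 900·10 + 30·0 + 300·9 = 11860.
Σwᵢyᵢ = 40·0 + 900·7 + 30·2 + 300·2 = 6960.
x* = 11860/1270 = 9.34, y* = 6960/1270 = 5.48.

(9.34, 5.48)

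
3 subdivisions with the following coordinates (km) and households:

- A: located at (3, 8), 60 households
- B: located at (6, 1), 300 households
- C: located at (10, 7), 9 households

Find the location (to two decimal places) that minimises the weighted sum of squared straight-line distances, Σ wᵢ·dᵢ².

The minimiser of Σwᵢ‖p−pᵢ‖² is the weighted centroid p* = (Σwᵢpᵢ)/(Σwᵢ).
Σwᵢ = 369.
Σwᵢxᵢ = 60·3 + 300·6 + 9·10 = 2070.
Σwᵢyᵢ = 60·8 + 300·1 + 9·7 = 843.
x* = 2070/369 = 5.61, y* = 843/369 = 2.28.

(5.61, 2.28)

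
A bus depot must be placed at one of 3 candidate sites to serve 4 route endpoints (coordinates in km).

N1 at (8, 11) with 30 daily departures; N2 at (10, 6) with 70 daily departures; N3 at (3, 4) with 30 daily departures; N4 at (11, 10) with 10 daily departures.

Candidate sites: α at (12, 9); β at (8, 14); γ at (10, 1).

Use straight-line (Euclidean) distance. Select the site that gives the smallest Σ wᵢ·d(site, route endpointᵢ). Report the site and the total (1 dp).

α, total 709.6 km

Total weighted distance at each candidate:
  α (12, 9): total = 709.6
  β (8, 14): total = 1052.6
  γ (10, 1): total = 975.0
Minimum is at α with total 709.6 km.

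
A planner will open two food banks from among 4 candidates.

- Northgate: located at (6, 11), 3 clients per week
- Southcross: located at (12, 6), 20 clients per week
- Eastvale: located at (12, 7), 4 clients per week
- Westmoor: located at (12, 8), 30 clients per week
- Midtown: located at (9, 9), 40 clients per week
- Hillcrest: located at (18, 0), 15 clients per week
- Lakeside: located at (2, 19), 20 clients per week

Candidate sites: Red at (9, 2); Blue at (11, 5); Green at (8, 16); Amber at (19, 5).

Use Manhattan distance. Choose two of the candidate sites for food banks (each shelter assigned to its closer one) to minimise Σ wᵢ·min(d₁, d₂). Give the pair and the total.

Evaluate every pair (each demand assigned to the nearer of the two):
  {Blue, Green}: total = 793
  {Blue, Amber}: total = 995
  {Red, Blue}: total = 1070
  {Red, Green}: total = 1088
  {Green, Amber}: total = 1107
  {Red, Amber}: total = 1328
Best pair: {Blue, Green} with total 793.

{Blue, Green}, total 793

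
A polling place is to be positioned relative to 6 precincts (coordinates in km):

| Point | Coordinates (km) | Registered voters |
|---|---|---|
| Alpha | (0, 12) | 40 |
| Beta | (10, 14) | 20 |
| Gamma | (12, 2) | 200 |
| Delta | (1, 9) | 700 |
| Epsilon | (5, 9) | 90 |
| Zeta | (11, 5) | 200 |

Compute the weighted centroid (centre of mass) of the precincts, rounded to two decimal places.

(4.76, 7.42)

The minimiser of Σwᵢ‖p−pᵢ‖² is the weighted centroid p* = (Σwᵢpᵢ)/(Σwᵢ).
Σwᵢ = 1250.
Σwᵢxᵢ = 40·0 + 20·10 + 200·12 + 700·1 + 90·5 + 200·11 = 5950.
Σwᵢyᵢ = 40·12 + 20·14 + 200·2 + 700·9 + 90·9 + 200·5 = 9270.
x* = 5950/1250 = 4.76, y* = 9270/1250 = 7.42.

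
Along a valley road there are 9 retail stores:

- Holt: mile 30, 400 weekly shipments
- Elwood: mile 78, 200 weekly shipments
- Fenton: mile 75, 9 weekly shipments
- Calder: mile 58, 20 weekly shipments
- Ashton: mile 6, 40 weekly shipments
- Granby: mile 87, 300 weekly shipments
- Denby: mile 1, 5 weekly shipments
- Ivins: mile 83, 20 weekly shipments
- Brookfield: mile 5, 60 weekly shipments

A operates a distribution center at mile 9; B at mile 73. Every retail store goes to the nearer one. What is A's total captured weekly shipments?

The indifferent point is the midpoint (9+73)/2 = 41; retail stores left of it (closer to A at 9) go to A, those right go to B.
  Denby at 1 (w=5) → A
  Brookfield at 5 (w=60) → A
  Ashton at 6 (w=40) → A
  Holt at 30 (w=400) → A
  Calder at 58 (w=20) → B
  Fenton at 75 (w=9) → B
  Elwood at 78 (w=200) → B
  Ivins at 83 (w=20) → B
  Granby at 87 (w=300) → B
A captures 505; B captures 549.

505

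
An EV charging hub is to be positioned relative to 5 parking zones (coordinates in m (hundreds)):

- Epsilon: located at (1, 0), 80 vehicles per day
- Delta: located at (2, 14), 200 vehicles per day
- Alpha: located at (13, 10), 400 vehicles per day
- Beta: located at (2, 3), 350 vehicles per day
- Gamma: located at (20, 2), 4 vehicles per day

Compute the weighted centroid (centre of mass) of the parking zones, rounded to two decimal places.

(6.25, 7.60)

The minimiser of Σwᵢ‖p−pᵢ‖² is the weighted centroid p* = (Σwᵢpᵢ)/(Σwᵢ).
Σwᵢ = 1034.
Σwᵢxᵢ = 80·1 + 200·2 + 400·13 + 350·2 + 4·20 = 6460.
Σwᵢyᵢ = 80·0 + 200·14 + 400·10 + 350·3 + 4·2 = 7858.
x* = 6460/1034 = 6.25, y* = 7858/1034 = 7.60.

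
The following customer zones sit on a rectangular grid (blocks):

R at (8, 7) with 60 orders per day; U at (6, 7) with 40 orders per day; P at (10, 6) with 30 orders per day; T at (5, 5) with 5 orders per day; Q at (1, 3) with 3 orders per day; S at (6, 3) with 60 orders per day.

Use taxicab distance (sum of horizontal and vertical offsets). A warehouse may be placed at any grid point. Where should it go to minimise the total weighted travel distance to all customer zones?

Manhattan distance separates: Σwᵢ(|x−xᵢ|+|y−yᵢ|) = Σwᵢ|x−xᵢ| + Σwᵢ|y−yᵢ|, so x and y are optimised independently as 1-D weighted medians.
Total weight W = 198; half = 99.
x-coordinate, sorted with cumulative weight:
  x=1 (Q, w=3) cum 3
  x=5 (T, w=5) cum 8
  x=6 (U, w=40) cum 48
  x=6 (S, w=60) cum 108  ← median
  x=8 (R, w=60) cum 168
  x=10 (P, w=30) cum 198
⇒ x* = 6
y-coordinate, sorted with cumulative weight:
  y=3 (Q, w=3) cum 3
  y=3 (S, w=60) cum 63
  y=5 (T, w=5) cum 68
  y=6 (P, w=30) cum 98
  y=7 (R, w=60) cum 158  ← median
  y=7 (U, w=40) cum 198
⇒ y* = 7

(6, 7)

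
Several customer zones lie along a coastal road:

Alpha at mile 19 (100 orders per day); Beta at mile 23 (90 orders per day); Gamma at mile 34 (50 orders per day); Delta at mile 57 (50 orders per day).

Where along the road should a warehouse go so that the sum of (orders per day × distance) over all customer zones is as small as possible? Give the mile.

For a sum of weighted absolute distances on a line, the optimum is the weighted median (not the mean). Total weight W = 290; half-weight = 145.
Sort by position and accumulate weight:
  mile 19 (Alpha, w=100) → cum 100
  mile 23 (Beta, w=90) → cum 190  ≥ 145 → median here
  mile 34 (Gamma, w=50) → cum 240
  mile 57 (Delta, w=50) → cum 290
Optimal location: mile 23.

x = 23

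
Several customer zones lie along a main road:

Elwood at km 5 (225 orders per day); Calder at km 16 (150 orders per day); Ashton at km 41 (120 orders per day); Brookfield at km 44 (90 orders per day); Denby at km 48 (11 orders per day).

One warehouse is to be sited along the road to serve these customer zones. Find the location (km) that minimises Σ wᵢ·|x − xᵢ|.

For a sum of weighted absolute distances on a line, the optimum is the weighted median (not the mean). Total weight W = 596; half-weight = 298.
Sort by position and accumulate weight:
  km 5 (Elwood, w=225) → cum 225
  km 16 (Calder, w=150) → cum 375  ≥ 298 → median here
  km 41 (Ashton, w=120) → cum 495
  km 44 (Brookfield, w=90) → cum 585
  km 48 (Denby, w=11) → cum 596
Optimal location: km 16.

x = 16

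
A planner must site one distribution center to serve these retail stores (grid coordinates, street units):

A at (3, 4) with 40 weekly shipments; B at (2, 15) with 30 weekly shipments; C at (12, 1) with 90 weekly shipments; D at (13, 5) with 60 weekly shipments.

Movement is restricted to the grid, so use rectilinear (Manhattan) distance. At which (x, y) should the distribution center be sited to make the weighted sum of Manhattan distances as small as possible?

(12, 4)

Manhattan distance separates: Σwᵢ(|x−xᵢ|+|y−yᵢ|) = Σwᵢ|x−xᵢ| + Σwᵢ|y−yᵢ|, so x and y are optimised independently as 1-D weighted medians.
Total weight W = 220; half = 110.
x-coordinate, sorted with cumulative weight:
  x=2 (B, w=30) cum 30
  x=3 (A, w=40) cum 70
  x=12 (C, w=90) cum 160  ← median
  x=13 (D, w=60) cum 220
⇒ x* = 12
y-coordinate, sorted with cumulative weight:
  y=1 (C, w=90) cum 90
  y=4 (A, w=40) cum 130  ← median
  y=5 (D, w=60) cum 190
  y=15 (B, w=30) cum 220
⇒ y* = 4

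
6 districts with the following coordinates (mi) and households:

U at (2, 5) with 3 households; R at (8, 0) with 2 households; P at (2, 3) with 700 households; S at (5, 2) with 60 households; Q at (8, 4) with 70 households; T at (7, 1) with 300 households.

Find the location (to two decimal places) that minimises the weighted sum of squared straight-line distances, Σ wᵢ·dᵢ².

The minimiser of Σwᵢ‖p−pᵢ‖² is the weighted centroid p* = (Σwᵢpᵢ)/(Σwᵢ).
Σwᵢ = 1135.
Σwᵢxᵢ = 3·2 + 2·8 + 700·2 + 60·5 + 70·8 + 300·7 = 4382.
Σwᵢyᵢ = 3·5 + 2·0 + 700·3 + 60·2 + 70·4 + 300·1 = 2815.
x* = 4382/1135 = 3.86, y* = 2815/1135 = 2.48.

(3.86, 2.48)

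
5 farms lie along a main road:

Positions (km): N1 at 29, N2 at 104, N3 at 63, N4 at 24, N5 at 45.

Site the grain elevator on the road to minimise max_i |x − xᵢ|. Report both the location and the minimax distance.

The 1-center on a line is the midpoint of the two extreme points: leftmost at 24, rightmost at 104.
Optimal location = (24 + 104)/2 = 64; maximum distance = (104 − 24)/2 = 40.

location 64, max distance 40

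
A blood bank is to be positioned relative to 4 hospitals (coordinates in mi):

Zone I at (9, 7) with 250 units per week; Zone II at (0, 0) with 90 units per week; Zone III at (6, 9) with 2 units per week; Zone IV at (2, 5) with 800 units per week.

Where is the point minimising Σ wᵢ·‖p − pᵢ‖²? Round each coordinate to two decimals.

(3.38, 5.05)

The minimiser of Σwᵢ‖p−pᵢ‖² is the weighted centroid p* = (Σwᵢpᵢ)/(Σwᵢ).
Σwᵢ = 1142.
Σwᵢxᵢ = 250·9 + 90·0 + 2·6 + 800·2 = 3862.
Σwᵢyᵢ = 250·7 + 90·0 + 2·9 + 800·5 = 5768.
x* = 3862/1142 = 3.38, y* = 5768/1142 = 5.05.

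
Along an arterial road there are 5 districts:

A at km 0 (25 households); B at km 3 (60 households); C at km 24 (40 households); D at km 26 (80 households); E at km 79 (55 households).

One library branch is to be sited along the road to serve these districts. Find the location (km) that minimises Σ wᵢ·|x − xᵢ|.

x = 26

For a sum of weighted absolute distances on a line, the optimum is the weighted median (not the mean). Total weight W = 260; half-weight = 130.
Sort by position and accumulate weight:
  km 0 (A, w=25) → cum 25
  km 3 (B, w=60) → cum 85
  km 24 (C, w=40) → cum 125
  km 26 (D, w=80) → cum 205  ≥ 130 → median here
  km 79 (E, w=55) → cum 260
Optimal location: km 26.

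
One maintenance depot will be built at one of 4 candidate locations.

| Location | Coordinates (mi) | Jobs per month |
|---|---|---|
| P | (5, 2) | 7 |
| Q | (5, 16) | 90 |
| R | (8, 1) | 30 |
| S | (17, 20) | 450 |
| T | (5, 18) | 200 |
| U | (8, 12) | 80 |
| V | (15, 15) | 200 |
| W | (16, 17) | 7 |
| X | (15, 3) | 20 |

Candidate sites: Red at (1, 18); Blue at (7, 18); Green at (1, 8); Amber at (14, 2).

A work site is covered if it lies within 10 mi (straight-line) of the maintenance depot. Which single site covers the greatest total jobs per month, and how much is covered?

Coverage radius r = 10 mi; a point is covered iff (Δx)²+(Δy)² ≤ 10² = 100.
  Red (1, 18): covers {Q, T, U} → 370
  Blue (7, 18): covers {Q, T, U, V, W} → 577
  Green (1, 8): covers {P, Q, R, U} → 207
  Amber (14, 2): covers {P, R, X} → 57
Maximum coverage at Blue: 577 jobs per month.

Blue, covering 577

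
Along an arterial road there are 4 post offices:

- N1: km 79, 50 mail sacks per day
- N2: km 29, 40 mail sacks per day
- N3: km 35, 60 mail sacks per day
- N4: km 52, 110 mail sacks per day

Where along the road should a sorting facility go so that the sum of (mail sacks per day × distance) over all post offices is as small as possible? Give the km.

x = 52

For a sum of weighted absolute distances on a line, the optimum is the weighted median (not the mean). Total weight W = 260; half-weight = 130.
Sort by position and accumulate weight:
  km 29 (N2, w=40) → cum 40
  km 35 (N3, w=60) → cum 100
  km 52 (N4, w=110) → cum 210  ≥ 130 → median here
  km 79 (N1, w=50) → cum 260
Optimal location: km 52.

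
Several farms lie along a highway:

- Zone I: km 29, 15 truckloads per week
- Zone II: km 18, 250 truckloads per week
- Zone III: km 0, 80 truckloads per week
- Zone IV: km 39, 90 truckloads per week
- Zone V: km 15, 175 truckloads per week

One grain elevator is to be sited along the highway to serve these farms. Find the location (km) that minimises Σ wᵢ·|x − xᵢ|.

For a sum of weighted absolute distances on a line, the optimum is the weighted median (not the mean). Total weight W = 610; half-weight = 305.
Sort by position and accumulate weight:
  km 0 (Zone III, w=80) → cum 80
  km 15 (Zone V, w=175) → cum 255
  km 18 (Zone II, w=250) → cum 505  ≥ 305 → median here
  km 29 (Zone I, w=15) → cum 520
  km 39 (Zone IV, w=90) → cum 610
Optimal location: km 18.

x = 18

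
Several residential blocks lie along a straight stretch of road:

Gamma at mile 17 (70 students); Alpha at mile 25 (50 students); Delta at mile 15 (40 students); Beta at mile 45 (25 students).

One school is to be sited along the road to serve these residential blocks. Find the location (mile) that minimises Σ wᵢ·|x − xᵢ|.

For a sum of weighted absolute distances on a line, the optimum is the weighted median (not the mean). Total weight W = 185; half-weight = 92.5.
Sort by position and accumulate weight:
  mile 15 (Delta, w=40) → cum 40
  mile 17 (Gamma, w=70) → cum 110  ≥ 92.5 → median here
  mile 25 (Alpha, w=50) → cum 160
  mile 45 (Beta, w=25) → cum 185
Optimal location: mile 17.

x = 17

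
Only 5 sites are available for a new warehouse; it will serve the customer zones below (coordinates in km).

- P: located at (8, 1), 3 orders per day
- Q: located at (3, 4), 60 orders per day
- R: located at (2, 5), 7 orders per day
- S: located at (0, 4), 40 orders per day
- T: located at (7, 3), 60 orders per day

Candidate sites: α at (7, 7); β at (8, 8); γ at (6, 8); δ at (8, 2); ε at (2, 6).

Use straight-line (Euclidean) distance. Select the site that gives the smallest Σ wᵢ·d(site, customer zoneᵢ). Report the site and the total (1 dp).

ε, total 627.6 km

Total weighted distance at each candidate:
  α (7, 7): total = 900.6
  β (8, 8): total = 1115.9
  γ (6, 8): total = 951.2
  δ (8, 2): total = 787.8
  ε (2, 6): total = 627.6
Minimum is at ε with total 627.6 km.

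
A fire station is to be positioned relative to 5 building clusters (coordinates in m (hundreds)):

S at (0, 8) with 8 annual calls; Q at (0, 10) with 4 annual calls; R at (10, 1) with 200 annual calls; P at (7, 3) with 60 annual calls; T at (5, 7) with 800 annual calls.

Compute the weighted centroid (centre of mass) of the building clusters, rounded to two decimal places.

The minimiser of Σwᵢ‖p−pᵢ‖² is the weighted centroid p* = (Σwᵢpᵢ)/(Σwᵢ).
Σwᵢ = 1072.
Σwᵢxᵢ = 8·0 + 4·0 + 200·10 + 60·7 + 800·5 = 6420.
Σwᵢyᵢ = 8·8 + 4·10 + 200·1 + 60·3 + 800·7 = 6084.
x* = 6420/1072 = 5.99, y* = 6084/1072 = 5.68.

(5.99, 5.68)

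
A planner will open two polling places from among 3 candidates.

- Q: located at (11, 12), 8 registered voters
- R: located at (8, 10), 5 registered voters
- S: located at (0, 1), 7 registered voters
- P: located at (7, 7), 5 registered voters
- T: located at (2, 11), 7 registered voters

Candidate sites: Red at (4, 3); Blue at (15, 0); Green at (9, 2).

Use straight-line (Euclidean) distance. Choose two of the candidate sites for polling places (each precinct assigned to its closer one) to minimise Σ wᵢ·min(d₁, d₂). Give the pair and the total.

Evaluate every pair (each demand assigned to the nearer of the two):
  {Red, Green}: total = 235.9
  {Red, Blue}: total = 245.6
  {Blue, Green}: total = 292.0
Best pair: {Red, Green} with total 235.9.

{Red, Green}, total 235.9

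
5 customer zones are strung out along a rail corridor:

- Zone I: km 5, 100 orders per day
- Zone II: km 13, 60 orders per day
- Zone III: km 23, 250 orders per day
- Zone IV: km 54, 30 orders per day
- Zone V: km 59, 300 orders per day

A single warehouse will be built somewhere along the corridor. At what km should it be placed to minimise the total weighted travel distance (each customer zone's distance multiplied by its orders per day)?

For a sum of weighted absolute distances on a line, the optimum is the weighted median (not the mean). Total weight W = 740; half-weight = 370.
Sort by position and accumulate weight:
  km 5 (Zone I, w=100) → cum 100
  km 13 (Zone II, w=60) → cum 160
  km 23 (Zone III, w=250) → cum 410  ≥ 370 → median here
  km 54 (Zone IV, w=30) → cum 440
  km 59 (Zone V, w=300) → cum 740
Optimal location: km 23.

x = 23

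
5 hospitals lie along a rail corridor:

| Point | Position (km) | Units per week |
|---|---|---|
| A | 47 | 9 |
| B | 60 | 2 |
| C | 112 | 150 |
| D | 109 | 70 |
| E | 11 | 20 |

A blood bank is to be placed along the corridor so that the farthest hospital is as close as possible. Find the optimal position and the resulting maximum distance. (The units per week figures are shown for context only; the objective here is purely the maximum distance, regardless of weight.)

The 1-center on a line is the midpoint of the two extreme points: leftmost at 11, rightmost at 112.
Optimal location = (11 + 112)/2 = 61.5; maximum distance = (112 − 11)/2 = 50.5.

location 61.5, max distance 50.5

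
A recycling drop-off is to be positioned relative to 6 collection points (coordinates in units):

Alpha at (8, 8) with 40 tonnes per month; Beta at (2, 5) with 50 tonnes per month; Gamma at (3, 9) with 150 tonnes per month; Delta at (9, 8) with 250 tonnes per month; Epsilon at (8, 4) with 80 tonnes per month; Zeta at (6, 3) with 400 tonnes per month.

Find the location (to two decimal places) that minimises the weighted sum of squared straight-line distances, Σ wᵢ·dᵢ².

(6.35, 5.61)

The minimiser of Σwᵢ‖p−pᵢ‖² is the weighted centroid p* = (Σwᵢpᵢ)/(Σwᵢ).
Σwᵢ = 970.
Σwᵢxᵢ = 40·8 + 50·2 + 150·3 + 250·9 + 80·8 + 400·6 = 6160.
Σwᵢyᵢ = 40·8 + 50·5 + 150·9 + 250·8 + 80·4 + 400·3 = 5440.
x* = 6160/970 = 6.35, y* = 5440/970 = 5.61.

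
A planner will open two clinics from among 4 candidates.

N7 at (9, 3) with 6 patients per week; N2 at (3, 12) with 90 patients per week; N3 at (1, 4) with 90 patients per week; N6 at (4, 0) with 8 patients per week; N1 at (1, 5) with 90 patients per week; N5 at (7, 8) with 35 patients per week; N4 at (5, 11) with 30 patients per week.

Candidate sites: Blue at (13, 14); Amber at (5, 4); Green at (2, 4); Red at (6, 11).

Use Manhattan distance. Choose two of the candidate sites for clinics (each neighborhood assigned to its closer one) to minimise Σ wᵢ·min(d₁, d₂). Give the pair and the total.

{Green, Red}, total 896

Evaluate every pair (each demand assigned to the nearer of the two):
  {Green, Red}: total = 896
  {Amber, Red}: total = 1410
  {Amber, Green}: total = 1570
  {Blue, Green}: total = 1791
  {Blue, Amber}: total = 2200
  {Blue, Red}: total = 2770
Best pair: {Green, Red} with total 896.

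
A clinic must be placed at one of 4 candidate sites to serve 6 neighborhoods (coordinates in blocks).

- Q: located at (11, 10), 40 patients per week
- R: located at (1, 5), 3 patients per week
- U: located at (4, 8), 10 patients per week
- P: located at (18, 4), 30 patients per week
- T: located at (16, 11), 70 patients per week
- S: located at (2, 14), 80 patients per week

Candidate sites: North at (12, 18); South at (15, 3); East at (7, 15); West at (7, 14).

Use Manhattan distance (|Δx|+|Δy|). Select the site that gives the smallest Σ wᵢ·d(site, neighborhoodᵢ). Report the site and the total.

West, total 2325 blocks

Total weighted distance at each candidate:
  North (12, 18): total = 3102
  South (15, 3): total = 3318
  East (7, 15): total = 2558
  West (7, 14): total = 2325
Minimum is at West with total 2325 blocks.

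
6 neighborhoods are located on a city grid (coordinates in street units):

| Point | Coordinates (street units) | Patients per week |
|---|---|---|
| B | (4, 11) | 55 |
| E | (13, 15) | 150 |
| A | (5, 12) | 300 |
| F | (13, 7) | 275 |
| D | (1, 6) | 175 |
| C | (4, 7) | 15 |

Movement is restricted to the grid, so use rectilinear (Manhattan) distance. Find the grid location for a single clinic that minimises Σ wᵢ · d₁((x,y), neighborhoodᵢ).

(5, 11)

Manhattan distance separates: Σwᵢ(|x−xᵢ|+|y−yᵢ|) = Σwᵢ|x−xᵢ| + Σwᵢ|y−yᵢ|, so x and y are optimised independently as 1-D weighted medians.
Total weight W = 970; half = 485.
x-coordinate, sorted with cumulative weight:
  x=1 (D, w=175) cum 175
  x=4 (B, w=55) cum 230
  x=4 (C, w=15) cum 245
  x=5 (A, w=300) cum 545  ← median
  x=13 (E, w=150) cum 695
  x=13 (F, w=275) cum 970
⇒ x* = 5
y-coordinate, sorted with cumulative weight:
  y=6 (D, w=175) cum 175
  y=7 (F, w=275) cum 450
  y=7 (C, w=15) cum 465
  y=11 (B, w=55) cum 520  ← median
  y=12 (A, w=300) cum 820
  y=15 (E, w=150) cum 970
⇒ y* = 11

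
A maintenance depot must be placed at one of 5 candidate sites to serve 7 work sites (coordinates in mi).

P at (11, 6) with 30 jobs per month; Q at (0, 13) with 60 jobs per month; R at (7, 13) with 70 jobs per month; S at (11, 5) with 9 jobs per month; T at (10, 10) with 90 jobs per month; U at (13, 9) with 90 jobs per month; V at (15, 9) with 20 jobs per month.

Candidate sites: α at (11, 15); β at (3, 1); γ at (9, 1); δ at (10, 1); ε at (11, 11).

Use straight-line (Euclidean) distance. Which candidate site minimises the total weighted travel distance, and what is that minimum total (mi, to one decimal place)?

Total weighted distance at each candidate:
  α (11, 15): total = 2516.2
  β (3, 1): total = 4458.3
  γ (9, 1): total = 3773.4
  δ (10, 1): total = 3760.8
  ε (11, 11): total = 1659.2
Minimum is at ε with total 1659.2 mi.

ε, total 1659.2 mi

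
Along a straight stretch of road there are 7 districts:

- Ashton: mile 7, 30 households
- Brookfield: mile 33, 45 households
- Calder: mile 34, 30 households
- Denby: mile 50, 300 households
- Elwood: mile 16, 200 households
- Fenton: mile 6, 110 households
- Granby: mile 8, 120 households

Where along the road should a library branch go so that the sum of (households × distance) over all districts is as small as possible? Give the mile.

For a sum of weighted absolute distances on a line, the optimum is the weighted median (not the mean). Total weight W = 835; half-weight = 417.5.
Sort by position and accumulate weight:
  mile 6 (Fenton, w=110) → cum 110
  mile 7 (Ashton, w=30) → cum 140
  mile 8 (Granby, w=120) → cum 260
  mile 16 (Elwood, w=200) → cum 460  ≥ 417.5 → median here
  mile 33 (Brookfield, w=45) → cum 505
  mile 34 (Calder, w=30) → cum 535
  mile 50 (Denby, w=300) → cum 835
Optimal location: mile 16.

x = 16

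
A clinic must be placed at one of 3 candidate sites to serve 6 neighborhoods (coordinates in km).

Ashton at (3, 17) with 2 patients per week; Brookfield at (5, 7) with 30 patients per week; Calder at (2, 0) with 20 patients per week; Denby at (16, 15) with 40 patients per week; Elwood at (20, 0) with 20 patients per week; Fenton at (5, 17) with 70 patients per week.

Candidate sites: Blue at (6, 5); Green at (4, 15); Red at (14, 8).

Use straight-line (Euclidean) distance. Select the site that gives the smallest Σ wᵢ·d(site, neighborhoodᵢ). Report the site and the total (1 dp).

Green, total 1624.2 km

Total weighted distance at each candidate:
  Blue (6, 5): total = 1925.8
  Green (4, 15): total = 1624.2
  Red (14, 8): total = 1970.7
Minimum is at Green with total 1624.2 km.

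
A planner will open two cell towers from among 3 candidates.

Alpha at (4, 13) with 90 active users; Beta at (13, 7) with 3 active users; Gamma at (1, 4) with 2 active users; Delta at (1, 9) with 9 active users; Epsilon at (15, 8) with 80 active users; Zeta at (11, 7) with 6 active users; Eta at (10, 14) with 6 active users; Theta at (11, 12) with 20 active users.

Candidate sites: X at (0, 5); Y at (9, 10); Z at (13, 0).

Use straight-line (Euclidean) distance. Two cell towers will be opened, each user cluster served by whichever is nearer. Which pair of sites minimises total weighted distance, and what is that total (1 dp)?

{X, Y}, total 1188.6

Evaluate every pair (each demand assigned to the nearer of the two):
  {X, Y}: total = 1188.6
  {Y, Z}: total = 1241.3
  {X, Z}: total = 1893.3
Best pair: {X, Y} with total 1188.6.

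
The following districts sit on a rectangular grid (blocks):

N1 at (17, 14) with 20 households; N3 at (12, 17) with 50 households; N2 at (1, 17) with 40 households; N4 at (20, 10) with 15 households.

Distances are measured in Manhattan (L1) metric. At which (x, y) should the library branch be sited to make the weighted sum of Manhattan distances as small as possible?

Manhattan distance separates: Σwᵢ(|x−xᵢ|+|y−yᵢ|) = Σwᵢ|x−xᵢ| + Σwᵢ|y−yᵢ|, so x and y are optimised independently as 1-D weighted medians.
Total weight W = 125; half = 62.5.
x-coordinate, sorted with cumulative weight:
  x=1 (N2, w=40) cum 40
  x=12 (N3, w=50) cum 90  ← median
  x=17 (N1, w=20) cum 110
  x=20 (N4, w=15) cum 125
⇒ x* = 12
y-coordinate, sorted with cumulative weight:
  y=10 (N4, w=15) cum 15
  y=14 (N1, w=20) cum 35
  y=17 (N3, w=50) cum 85  ← median
  y=17 (N2, w=40) cum 125
⇒ y* = 17

(12, 17)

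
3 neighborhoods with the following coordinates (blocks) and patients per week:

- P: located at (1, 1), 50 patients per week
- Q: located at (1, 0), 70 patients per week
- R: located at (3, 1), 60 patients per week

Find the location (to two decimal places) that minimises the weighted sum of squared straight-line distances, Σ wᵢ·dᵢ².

(1.67, 0.61)

The minimiser of Σwᵢ‖p−pᵢ‖² is the weighted centroid p* = (Σwᵢpᵢ)/(Σwᵢ).
Σwᵢ = 180.
Σwᵢxᵢ = 50·1 + 70·1 + 60·3 = 300.
Σwᵢyᵢ = 50·1 + 70·0 + 60·1 = 110.
x* = 300/180 = 1.67, y* = 110/180 = 0.61.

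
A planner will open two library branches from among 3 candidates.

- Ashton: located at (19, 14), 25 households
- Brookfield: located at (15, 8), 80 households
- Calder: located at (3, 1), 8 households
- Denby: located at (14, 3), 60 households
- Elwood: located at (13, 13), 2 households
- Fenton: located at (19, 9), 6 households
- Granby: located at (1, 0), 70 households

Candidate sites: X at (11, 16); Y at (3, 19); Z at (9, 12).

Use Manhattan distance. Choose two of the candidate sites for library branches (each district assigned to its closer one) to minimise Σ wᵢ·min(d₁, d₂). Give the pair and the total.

Evaluate every pair (each demand assigned to the nearer of the two):
  {X, Z}: total = 3514
  {Y, Z}: total = 3564
  {X, Y}: total = 3884
Best pair: {X, Z} with total 3514.

{X, Z}, total 3514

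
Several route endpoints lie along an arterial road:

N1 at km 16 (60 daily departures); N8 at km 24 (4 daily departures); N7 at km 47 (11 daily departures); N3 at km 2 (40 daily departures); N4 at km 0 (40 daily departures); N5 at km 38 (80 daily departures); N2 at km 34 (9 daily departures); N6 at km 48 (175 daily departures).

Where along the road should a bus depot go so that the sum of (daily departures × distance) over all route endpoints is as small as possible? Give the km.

For a sum of weighted absolute distances on a line, the optimum is the weighted median (not the mean). Total weight W = 419; half-weight = 209.5.
Sort by position and accumulate weight:
  km 0 (N4, w=40) → cum 40
  km 2 (N3, w=40) → cum 80
  km 16 (N1, w=60) → cum 140
  km 24 (N8, w=4) → cum 144
  km 34 (N2, w=9) → cum 153
  km 38 (N5, w=80) → cum 233  ≥ 209.5 → median here
  km 47 (N7, w=11) → cum 244
  km 48 (N6, w=175) → cum 419
Optimal location: km 38.

x = 38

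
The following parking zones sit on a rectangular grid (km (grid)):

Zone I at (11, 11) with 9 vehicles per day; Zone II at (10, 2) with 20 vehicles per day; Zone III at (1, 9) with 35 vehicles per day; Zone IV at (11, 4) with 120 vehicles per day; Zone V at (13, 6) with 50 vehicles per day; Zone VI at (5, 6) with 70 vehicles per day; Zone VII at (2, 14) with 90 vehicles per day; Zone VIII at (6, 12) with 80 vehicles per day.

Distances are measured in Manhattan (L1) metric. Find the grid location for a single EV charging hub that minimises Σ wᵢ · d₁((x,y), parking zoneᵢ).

(6, 6)

Manhattan distance separates: Σwᵢ(|x−xᵢ|+|y−yᵢ|) = Σwᵢ|x−xᵢ| + Σwᵢ|y−yᵢ|, so x and y are optimised independently as 1-D weighted medians.
Total weight W = 474; half = 237.
x-coordinate, sorted with cumulative weight:
  x=1 (Zone III, w=35) cum 35
  x=2 (Zone VII, w=90) cum 125
  x=5 (Zone VI, w=70) cum 195
  x=6 (Zone VIII, w=80) cum 275  ← median
  x=10 (Zone II, w=20) cum 295
  x=11 (Zone I, w=9) cum 304
  x=11 (Zone IV, w=120) cum 424
  x=13 (Zone V, w=50) cum 474
⇒ x* = 6
y-coordinate, sorted with cumulative weight:
  y=2 (Zone II, w=20) cum 20
  y=4 (Zone IV, w=120) cum 140
  y=6 (Zone V, w=50) cum 190
  y=6 (Zone VI, w=70) cum 260  ← median
  y=9 (Zone III, w=35) cum 295
  y=11 (Zone I, w=9) cum 304
  y=12 (Zone VIII, w=80) cum 384
  y=14 (Zone VII, w=90) cum 474
⇒ y* = 6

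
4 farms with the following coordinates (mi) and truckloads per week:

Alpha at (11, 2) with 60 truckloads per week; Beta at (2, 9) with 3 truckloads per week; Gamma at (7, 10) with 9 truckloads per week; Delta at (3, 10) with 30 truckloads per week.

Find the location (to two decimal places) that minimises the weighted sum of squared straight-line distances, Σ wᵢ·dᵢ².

(8.03, 5.26)

The minimiser of Σwᵢ‖p−pᵢ‖² is the weighted centroid p* = (Σwᵢpᵢ)/(Σwᵢ).
Σwᵢ = 102.
Σwᵢxᵢ = 60·11 + 3·2 + 9·7 + 30·3 = 819.
Σwᵢyᵢ = 60·2 + 3·9 + 9·10 + 30·10 = 537.
x* = 819/102 = 8.03, y* = 537/102 = 5.26.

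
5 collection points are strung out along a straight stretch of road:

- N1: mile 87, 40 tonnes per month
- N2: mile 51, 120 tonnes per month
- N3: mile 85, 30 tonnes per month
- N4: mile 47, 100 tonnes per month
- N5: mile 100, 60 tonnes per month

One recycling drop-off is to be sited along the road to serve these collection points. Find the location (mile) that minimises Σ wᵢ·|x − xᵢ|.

x = 51

For a sum of weighted absolute distances on a line, the optimum is the weighted median (not the mean). Total weight W = 350; half-weight = 175.
Sort by position and accumulate weight:
  mile 47 (N4, w=100) → cum 100
  mile 51 (N2, w=120) → cum 220  ≥ 175 → median here
  mile 85 (N3, w=30) → cum 250
  mile 87 (N1, w=40) → cum 290
  mile 100 (N5, w=60) → cum 350
Optimal location: mile 51.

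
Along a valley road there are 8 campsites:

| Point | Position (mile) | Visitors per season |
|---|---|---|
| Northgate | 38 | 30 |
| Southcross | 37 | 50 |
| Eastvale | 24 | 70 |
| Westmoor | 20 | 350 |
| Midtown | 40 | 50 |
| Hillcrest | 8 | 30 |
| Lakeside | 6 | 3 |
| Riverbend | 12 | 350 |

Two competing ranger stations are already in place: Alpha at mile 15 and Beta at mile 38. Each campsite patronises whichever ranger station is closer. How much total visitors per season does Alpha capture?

803

The indifferent point is the midpoint (15+38)/2 = 26.5; campsites left of it (closer to Alpha at 15) go to Alpha, those right go to Beta.
  Lakeside at 6 (w=3) → Alpha
  Hillcrest at 8 (w=30) → Alpha
  Riverbend at 12 (w=350) → Alpha
  Westmoor at 20 (w=350) → Alpha
  Eastvale at 24 (w=70) → Alpha
  Southcross at 37 (w=50) → Beta
  Northgate at 38 (w=30) → Beta
  Midtown at 40 (w=50) → Beta
Alpha captures 803; Beta captures 130.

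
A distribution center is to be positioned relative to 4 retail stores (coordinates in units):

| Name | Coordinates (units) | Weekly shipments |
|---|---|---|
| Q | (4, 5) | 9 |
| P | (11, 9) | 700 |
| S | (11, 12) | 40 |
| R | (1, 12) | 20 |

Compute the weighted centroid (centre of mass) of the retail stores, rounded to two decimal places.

The minimiser of Σwᵢ‖p−pᵢ‖² is the weighted centroid p* = (Σwᵢpᵢ)/(Σwᵢ).
Σwᵢ = 769.
Σwᵢxᵢ = 9·4 + 700·11 + 40·11 + 20·1 = 8196.
Σwᵢyᵢ = 9·5 + 700·9 + 40·12 + 20·12 = 7065.
x* = 8196/769 = 10.66, y* = 7065/769 = 9.19.

(10.66, 9.19)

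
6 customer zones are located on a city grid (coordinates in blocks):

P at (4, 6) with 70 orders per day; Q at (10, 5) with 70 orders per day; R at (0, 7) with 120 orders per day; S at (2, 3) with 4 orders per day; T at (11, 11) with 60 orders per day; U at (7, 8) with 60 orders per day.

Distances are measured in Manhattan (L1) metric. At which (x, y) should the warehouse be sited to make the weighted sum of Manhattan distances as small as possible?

(4, 7)

Manhattan distance separates: Σwᵢ(|x−xᵢ|+|y−yᵢ|) = Σwᵢ|x−xᵢ| + Σwᵢ|y−yᵢ|, so x and y are optimised independently as 1-D weighted medians.
Total weight W = 384; half = 192.
x-coordinate, sorted with cumulative weight:
  x=0 (R, w=120) cum 120
  x=2 (S, w=4) cum 124
  x=4 (P, w=70) cum 194  ← median
  x=7 (U, w=60) cum 254
  x=10 (Q, w=70) cum 324
  x=11 (T, w=60) cum 384
⇒ x* = 4
y-coordinate, sorted with cumulative weight:
  y=3 (S, w=4) cum 4
  y=5 (Q, w=70) cum 74
  y=6 (P, w=70) cum 144
  y=7 (R, w=120) cum 264  ← median
  y=8 (U, w=60) cum 324
  y=11 (T, w=60) cum 384
⇒ y* = 7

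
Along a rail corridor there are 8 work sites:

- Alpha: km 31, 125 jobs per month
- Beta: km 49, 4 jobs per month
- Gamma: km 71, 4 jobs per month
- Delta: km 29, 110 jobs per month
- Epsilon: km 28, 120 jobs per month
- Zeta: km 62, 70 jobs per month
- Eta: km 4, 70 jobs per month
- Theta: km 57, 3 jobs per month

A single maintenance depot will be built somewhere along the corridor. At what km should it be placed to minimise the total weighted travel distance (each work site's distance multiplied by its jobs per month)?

For a sum of weighted absolute distances on a line, the optimum is the weighted median (not the mean). Total weight W = 506; half-weight = 253.
Sort by position and accumulate weight:
  km 4 (Eta, w=70) → cum 70
  km 28 (Epsilon, w=120) → cum 190
  km 29 (Delta, w=110) → cum 300  ≥ 253 → median here
  km 31 (Alpha, w=125) → cum 425
  km 49 (Beta, w=4) → cum 429
  km 57 (Theta, w=3) → cum 432
  km 62 (Zeta, w=70) → cum 502
  km 71 (Gamma, w=4) → cum 506
Optimal location: km 29.

x = 29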